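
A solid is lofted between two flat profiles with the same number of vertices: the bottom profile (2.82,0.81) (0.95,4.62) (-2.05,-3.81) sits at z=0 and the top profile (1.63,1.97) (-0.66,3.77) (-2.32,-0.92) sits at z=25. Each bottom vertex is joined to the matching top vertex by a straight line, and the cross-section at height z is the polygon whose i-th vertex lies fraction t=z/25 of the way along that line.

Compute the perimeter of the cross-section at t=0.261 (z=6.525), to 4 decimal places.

Cross-section at t=0.261: each vertex is (1-t)·p0[i] + t·p1[i].
  v1: (1-0.261)·(2.82,0.81) + 0.261·(1.63,1.97) = (2.5094,1.1128)
  v2: (1-0.261)·(0.95,4.62) + 0.261·(-0.66,3.77) = (0.5298,4.3982)
  v3: (1-0.261)·(-2.05,-3.81) + 0.261·(-2.32,-0.92) = (-2.1205,-3.0557)
Perimeter = Σ |v_{i+1} − v_i|:
  edge 1→2: √(-1.9796² + 3.2854²) = 3.8357 (running 3.8357)
  edge 2→3: √(-2.6503² + -7.4539²) = 7.9110 (running 11.7467)
  edge 3→1: √(4.6299² + 4.1685²) = 6.2299 (running 17.9766)
Perimeter = 17.9766

Perimeter at t=0.261: 17.9766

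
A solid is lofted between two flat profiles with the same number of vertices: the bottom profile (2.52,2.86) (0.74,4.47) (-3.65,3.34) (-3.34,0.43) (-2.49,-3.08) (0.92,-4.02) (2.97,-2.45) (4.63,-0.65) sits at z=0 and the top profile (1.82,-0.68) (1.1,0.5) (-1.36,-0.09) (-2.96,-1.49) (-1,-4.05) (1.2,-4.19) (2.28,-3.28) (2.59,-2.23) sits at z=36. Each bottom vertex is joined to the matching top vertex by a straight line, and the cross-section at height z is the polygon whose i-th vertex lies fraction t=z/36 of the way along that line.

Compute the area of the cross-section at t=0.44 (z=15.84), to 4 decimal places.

Area at t=0.44: 32.4366

Cross-section at t=0.44: each vertex is (1-t)·p0[i] + t·p1[i].
  v1: (1-0.44)·(2.52,2.86) + 0.44·(1.82,-0.68) = (2.2120,1.3024)
  v2: (1-0.44)·(0.74,4.47) + 0.44·(1.1,0.5) = (0.8984,2.7232)
  v3: (1-0.44)·(-3.65,3.34) + 0.44·(-1.36,-0.09) = (-2.6424,1.8308)
  v4: (1-0.44)·(-3.34,0.43) + 0.44·(-2.96,-1.49) = (-3.1728,-0.4148)
  v5: (1-0.44)·(-2.49,-3.08) + 0.44·(-1,-4.05) = (-1.8344,-3.5068)
  v6: (1-0.44)·(0.92,-4.02) + 0.44·(1.2,-4.19) = (1.0432,-4.0948)
  v7: (1-0.44)·(2.97,-2.45) + 0.44·(2.28,-3.28) = (2.6664,-2.8152)
  v8: (1-0.44)·(4.63,-0.65) + 0.44·(2.59,-2.23) = (3.7324,-1.3452)
Shoelace sum Σ(x_i·y_{i+1} − x_{i+1}·y_i):
  i=1: 2.2120·2.7232 − 0.8984·1.3024 = +4.8536 (running +4.8536)
  i=2: 0.8984·1.8308 − -2.6424·2.7232 = +8.8406 (running +13.6942)
  i=3: -2.6424·-0.4148 − -3.1728·1.8308 = +6.9048 (running +20.5990)
  i=4: -3.1728·-3.5068 − -1.8344·-0.4148 = +10.3655 (running +30.9645)
  i=5: -1.8344·-4.0948 − 1.0432·-3.5068 = +11.1698 (running +42.1343)
  i=6: 1.0432·-2.8152 − 2.6664·-4.0948 = +7.9816 (running +50.1159)
  i=7: 2.6664·-1.3452 − 3.7324·-2.8152 = +6.9206 (running +57.0365)
  i=8: 3.7324·1.3024 − 2.2120·-1.3452 = +7.8367 (running +64.8731)
Area = |Σ|/2 = |64.8731|/2 = 32.4366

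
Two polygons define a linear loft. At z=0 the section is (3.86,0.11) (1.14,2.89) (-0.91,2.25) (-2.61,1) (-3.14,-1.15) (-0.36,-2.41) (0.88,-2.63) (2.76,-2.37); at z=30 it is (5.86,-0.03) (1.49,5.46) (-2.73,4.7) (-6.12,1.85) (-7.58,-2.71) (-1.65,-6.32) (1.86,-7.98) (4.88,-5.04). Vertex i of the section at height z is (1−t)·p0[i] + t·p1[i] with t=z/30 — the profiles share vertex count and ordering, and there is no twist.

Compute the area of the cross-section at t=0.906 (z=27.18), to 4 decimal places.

Cross-section at t=0.906: each vertex is (1-t)·p0[i] + t·p1[i].
  v1: (1-0.906)·(3.86,0.11) + 0.906·(5.86,-0.03) = (5.6720,-0.0168)
  v2: (1-0.906)·(1.14,2.89) + 0.906·(1.49,5.46) = (1.4571,5.2184)
  v3: (1-0.906)·(-0.91,2.25) + 0.906·(-2.73,4.7) = (-2.5589,4.4697)
  v4: (1-0.906)·(-2.61,1) + 0.906·(-6.12,1.85) = (-5.7901,1.7701)
  v5: (1-0.906)·(-3.14,-1.15) + 0.906·(-7.58,-2.71) = (-7.1626,-2.5634)
  v6: (1-0.906)·(-0.36,-2.41) + 0.906·(-1.65,-6.32) = (-1.5287,-5.9525)
  v7: (1-0.906)·(0.88,-2.63) + 0.906·(1.86,-7.98) = (1.7679,-7.4771)
  v8: (1-0.906)·(2.76,-2.37) + 0.906·(4.88,-5.04) = (4.6807,-4.7890)
Shoelace sum Σ(x_i·y_{i+1} − x_{i+1}·y_i):
  i=1: 5.6720·5.2184 − 1.4571·-0.0168 = +29.6234 (running +29.6234)
  i=2: 1.4571·4.4697 − -2.5589·5.2184 = +19.8663 (running +49.4897)
  i=3: -2.5589·1.7701 − -5.7901·4.4697 = +21.3503 (running +70.8400)
  i=4: -5.7901·-2.5634 − -7.1626·1.7701 = +27.5206 (running +98.3606)
  i=5: -7.1626·-5.9525 − -1.5287·-2.5634 = +38.7166 (running +137.0772)
  i=6: -1.5287·-7.4771 − 1.7679·-5.9525 = +21.9538 (running +159.0310)
  i=7: 1.7679·-4.7890 − 4.6807·-7.4771 = +26.5318 (running +185.5628)
  i=8: 4.6807·-0.0168 − 5.6720·-4.7890 = +27.0845 (running +212.6473)
Area = |Σ|/2 = |212.6473|/2 = 106.3237

Area at t=0.906: 106.3237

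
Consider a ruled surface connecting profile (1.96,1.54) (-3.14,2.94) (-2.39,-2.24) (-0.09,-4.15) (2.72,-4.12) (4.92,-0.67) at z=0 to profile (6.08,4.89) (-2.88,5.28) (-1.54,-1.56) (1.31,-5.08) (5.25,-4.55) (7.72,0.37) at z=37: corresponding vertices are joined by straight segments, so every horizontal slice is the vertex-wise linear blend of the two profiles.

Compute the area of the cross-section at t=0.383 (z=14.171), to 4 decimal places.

Area at t=0.383: 51.7715

Cross-section at t=0.383: each vertex is (1-t)·p0[i] + t·p1[i].
  v1: (1-0.383)·(1.96,1.54) + 0.383·(6.08,4.89) = (3.5380,2.8230)
  v2: (1-0.383)·(-3.14,2.94) + 0.383·(-2.88,5.28) = (-3.0404,3.8362)
  v3: (1-0.383)·(-2.39,-2.24) + 0.383·(-1.54,-1.56) = (-2.0644,-1.9796)
  v4: (1-0.383)·(-0.09,-4.15) + 0.383·(1.31,-5.08) = (0.4462,-4.5062)
  v5: (1-0.383)·(2.72,-4.12) + 0.383·(5.25,-4.55) = (3.6890,-4.2847)
  v6: (1-0.383)·(4.92,-0.67) + 0.383·(7.72,0.37) = (5.9924,-0.2717)
Shoelace sum Σ(x_i·y_{i+1} − x_{i+1}·y_i):
  i=1: 3.5380·3.8362 − -3.0404·2.8230 = +22.1557 (running +22.1557)
  i=2: -3.0404·-1.9796 − -2.0644·3.8362 = +13.9384 (running +36.0940)
  i=3: -2.0644·-4.5062 − 0.4462·-1.9796 = +10.1861 (running +46.2801)
  i=4: 0.4462·-4.2847 − 3.6890·-4.5062 = +14.7115 (running +60.9916)
  i=5: 3.6890·-0.2717 − 5.9924·-4.2847 = +24.6734 (running +85.6649)
  i=6: 5.9924·2.8230 − 3.5380·-0.2717 = +17.8780 (running +103.5430)
Area = |Σ|/2 = |103.5430|/2 = 51.7715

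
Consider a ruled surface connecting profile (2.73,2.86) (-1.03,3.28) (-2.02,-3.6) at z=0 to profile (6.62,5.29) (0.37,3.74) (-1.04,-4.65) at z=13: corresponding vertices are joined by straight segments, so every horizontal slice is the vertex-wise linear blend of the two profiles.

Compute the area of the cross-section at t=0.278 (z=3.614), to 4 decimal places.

Cross-section at t=0.278: each vertex is (1-t)·p0[i] + t·p1[i].
  v1: (1-0.278)·(2.73,2.86) + 0.278·(6.62,5.29) = (3.8114,3.5355)
  v2: (1-0.278)·(-1.03,3.28) + 0.278·(0.37,3.74) = (-0.6408,3.4079)
  v3: (1-0.278)·(-2.02,-3.6) + 0.278·(-1.04,-4.65) = (-1.7476,-3.8919)
Shoelace sum Σ(x_i·y_{i+1} − x_{i+1}·y_i):
  i=1: 3.8114·3.4079 − -0.6408·3.5355 = +15.2544 (running +15.2544)
  i=2: -0.6408·-3.8919 − -1.7476·3.4079 = +8.4494 (running +23.7038)
  i=3: -1.7476·3.5355 − 3.8114·-3.8919 = +8.6551 (running +32.3589)
Area = |Σ|/2 = |32.3589|/2 = 16.1795

Area at t=0.278: 16.1795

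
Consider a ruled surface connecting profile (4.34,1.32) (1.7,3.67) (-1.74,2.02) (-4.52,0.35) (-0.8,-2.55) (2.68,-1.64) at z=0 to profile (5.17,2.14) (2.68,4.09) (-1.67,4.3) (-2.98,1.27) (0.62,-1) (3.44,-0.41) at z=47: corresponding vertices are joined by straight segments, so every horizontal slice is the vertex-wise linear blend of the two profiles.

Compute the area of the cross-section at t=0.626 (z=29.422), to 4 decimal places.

Cross-section at t=0.626: each vertex is (1-t)·p0[i] + t·p1[i].
  v1: (1-0.626)·(4.34,1.32) + 0.626·(5.17,2.14) = (4.8596,1.8333)
  v2: (1-0.626)·(1.7,3.67) + 0.626·(2.68,4.09) = (2.3135,3.9329)
  v3: (1-0.626)·(-1.74,2.02) + 0.626·(-1.67,4.3) = (-1.6962,3.4473)
  v4: (1-0.626)·(-4.52,0.35) + 0.626·(-2.98,1.27) = (-3.5560,0.9259)
  v5: (1-0.626)·(-0.8,-2.55) + 0.626·(0.62,-1) = (0.0889,-1.5797)
  v6: (1-0.626)·(2.68,-1.64) + 0.626·(3.44,-0.41) = (3.1558,-0.8700)
Shoelace sum Σ(x_i·y_{i+1} − x_{i+1}·y_i):
  i=1: 4.8596·3.9329 − 2.3135·1.8333 = +14.8710 (running +14.8710)
  i=2: 2.3135·3.4473 − -1.6962·3.9329 = +14.6462 (running +29.5171)
  i=3: -1.6962·0.9259 − -3.5560·3.4473 = +10.6879 (running +40.2050)
  i=4: -3.5560·-1.5797 − 0.0889·0.9259 = +5.5350 (running +45.7400)
  i=5: 0.0889·-0.8700 − 3.1558·-1.5797 = +4.9078 (running +50.6478)
  i=6: 3.1558·1.8333 − 4.8596·-0.8700 = +10.0134 (running +60.6613)
Area = |Σ|/2 = |60.6613|/2 = 30.3306

Area at t=0.626: 30.3306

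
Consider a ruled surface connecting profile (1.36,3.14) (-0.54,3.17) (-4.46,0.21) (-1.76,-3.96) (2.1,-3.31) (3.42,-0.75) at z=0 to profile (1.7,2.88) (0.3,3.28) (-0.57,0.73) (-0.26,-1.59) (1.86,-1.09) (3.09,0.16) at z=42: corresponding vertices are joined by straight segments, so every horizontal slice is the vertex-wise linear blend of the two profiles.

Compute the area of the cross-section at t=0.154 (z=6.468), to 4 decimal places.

Area at t=0.154: 32.1429

Cross-section at t=0.154: each vertex is (1-t)·p0[i] + t·p1[i].
  v1: (1-0.154)·(1.36,3.14) + 0.154·(1.7,2.88) = (1.4124,3.1000)
  v2: (1-0.154)·(-0.54,3.17) + 0.154·(0.3,3.28) = (-0.4106,3.1869)
  v3: (1-0.154)·(-4.46,0.21) + 0.154·(-0.57,0.73) = (-3.8609,0.2901)
  v4: (1-0.154)·(-1.76,-3.96) + 0.154·(-0.26,-1.59) = (-1.5290,-3.5950)
  v5: (1-0.154)·(2.1,-3.31) + 0.154·(1.86,-1.09) = (2.0630,-2.9681)
  v6: (1-0.154)·(3.42,-0.75) + 0.154·(3.09,0.16) = (3.3692,-0.6099)
Shoelace sum Σ(x_i·y_{i+1} − x_{i+1}·y_i):
  i=1: 1.4124·3.1869 − -0.4106·3.1000 = +5.7741 (running +5.7741)
  i=2: -0.4106·0.2901 − -3.8609·3.1869 = +12.1855 (running +17.9595)
  i=3: -3.8609·-3.5950 − -1.5290·0.2901 = +14.3237 (running +32.2832)
  i=4: -1.5290·-2.9681 − 2.0630·-3.5950 = +11.9549 (running +44.2382)
  i=5: 2.0630·-0.6099 − 3.3692·-2.9681 = +8.7420 (running +52.9801)
  i=6: 3.3692·3.1000 − 1.4124·-0.6099 = +11.3057 (running +64.2858)
Area = |Σ|/2 = |64.2858|/2 = 32.1429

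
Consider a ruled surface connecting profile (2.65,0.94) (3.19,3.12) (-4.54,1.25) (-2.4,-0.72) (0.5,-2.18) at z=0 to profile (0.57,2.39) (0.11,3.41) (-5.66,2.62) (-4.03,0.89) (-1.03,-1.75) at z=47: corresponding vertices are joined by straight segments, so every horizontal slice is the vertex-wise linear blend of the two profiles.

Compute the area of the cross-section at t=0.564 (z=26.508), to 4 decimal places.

Cross-section at t=0.564: each vertex is (1-t)·p0[i] + t·p1[i].
  v1: (1-0.564)·(2.65,0.94) + 0.564·(0.57,2.39) = (1.4769,1.7578)
  v2: (1-0.564)·(3.19,3.12) + 0.564·(0.11,3.41) = (1.4529,3.2836)
  v3: (1-0.564)·(-4.54,1.25) + 0.564·(-5.66,2.62) = (-5.1717,2.0227)
  v4: (1-0.564)·(-2.4,-0.72) + 0.564·(-4.03,0.89) = (-3.3193,0.1880)
  v5: (1-0.564)·(0.5,-2.18) + 0.564·(-1.03,-1.75) = (-0.3629,-1.9375)
Shoelace sum Σ(x_i·y_{i+1} − x_{i+1}·y_i):
  i=1: 1.4769·3.2836 − 1.4529·1.7578 = +2.2956 (running +2.2956)
  i=2: 1.4529·2.0227 − -5.1717·3.2836 = +19.9202 (running +22.2158)
  i=3: -5.1717·0.1880 − -3.3193·2.0227 = +5.7414 (running +27.9572)
  i=4: -3.3193·-1.9375 − -0.3629·0.1880 = +6.4994 (running +34.4566)
  i=5: -0.3629·1.7578 − 1.4769·-1.9375 = +2.2235 (running +36.6801)
Area = |Σ|/2 = |36.6801|/2 = 18.3400

Area at t=0.564: 18.3400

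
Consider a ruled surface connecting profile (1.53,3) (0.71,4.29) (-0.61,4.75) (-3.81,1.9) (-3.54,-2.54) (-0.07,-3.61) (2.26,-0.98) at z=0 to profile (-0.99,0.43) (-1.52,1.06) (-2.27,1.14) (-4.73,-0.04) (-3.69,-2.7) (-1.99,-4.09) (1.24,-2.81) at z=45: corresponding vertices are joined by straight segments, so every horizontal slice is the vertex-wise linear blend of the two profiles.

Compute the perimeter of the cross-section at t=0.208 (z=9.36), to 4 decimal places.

Perimeter at t=0.208: 21.3877

Cross-section at t=0.208: each vertex is (1-t)·p0[i] + t·p1[i].
  v1: (1-0.208)·(1.53,3) + 0.208·(-0.99,0.43) = (1.0058,2.4654)
  v2: (1-0.208)·(0.71,4.29) + 0.208·(-1.52,1.06) = (0.2462,3.6182)
  v3: (1-0.208)·(-0.61,4.75) + 0.208·(-2.27,1.14) = (-0.9553,3.9991)
  v4: (1-0.208)·(-3.81,1.9) + 0.208·(-4.73,-0.04) = (-4.0014,1.4965)
  v5: (1-0.208)·(-3.54,-2.54) + 0.208·(-3.69,-2.7) = (-3.5712,-2.5733)
  v6: (1-0.208)·(-0.07,-3.61) + 0.208·(-1.99,-4.09) = (-0.4694,-3.7098)
  v7: (1-0.208)·(2.26,-0.98) + 0.208·(1.24,-2.81) = (2.0478,-1.3606)
Perimeter = Σ |v_{i+1} − v_i|:
  edge 1→2: √(-0.7597² + 1.1527²) = 1.3805 (running 1.3805)
  edge 2→3: √(-1.2014² + 0.3810²) = 1.2604 (running 2.6409)
  edge 3→4: √(-3.0461² + -2.5026²) = 3.9423 (running 6.5832)
  edge 4→5: √(0.4302² + -4.0698²) = 4.0924 (running 10.6757)
  edge 5→6: √(3.1018² + -1.1366²) = 3.3035 (running 13.9792)
  edge 6→7: √(2.5172² + 2.3492²) = 3.4431 (running 17.4223)
  edge 7→1: √(-1.0420² + 3.8261²) = 3.9654 (running 21.3877)
Perimeter = 21.3877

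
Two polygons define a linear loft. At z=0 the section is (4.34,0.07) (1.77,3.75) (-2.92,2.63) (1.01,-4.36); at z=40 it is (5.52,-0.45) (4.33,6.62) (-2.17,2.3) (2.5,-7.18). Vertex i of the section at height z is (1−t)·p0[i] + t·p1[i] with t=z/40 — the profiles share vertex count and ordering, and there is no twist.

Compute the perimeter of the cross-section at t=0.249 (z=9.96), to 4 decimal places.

Cross-section at t=0.249: each vertex is (1-t)·p0[i] + t·p1[i].
  v1: (1-0.249)·(4.34,0.07) + 0.249·(5.52,-0.45) = (4.6338,-0.0595)
  v2: (1-0.249)·(1.77,3.75) + 0.249·(4.33,6.62) = (2.4074,4.4646)
  v3: (1-0.249)·(-2.92,2.63) + 0.249·(-2.17,2.3) = (-2.7332,2.5478)
  v4: (1-0.249)·(1.01,-4.36) + 0.249·(2.5,-7.18) = (1.3810,-5.0622)
Perimeter = Σ |v_{i+1} − v_i|:
  edge 1→2: √(-2.2264² + 4.5241²) = 5.0423 (running 5.0423)
  edge 2→3: √(-5.1407² + -1.9168²) = 5.4864 (running 10.5287)
  edge 3→4: √(4.1143² + -7.6100²) = 8.6510 (running 19.1797)
  edge 4→1: √(3.2528² + 5.0027²) = 5.9672 (running 25.1469)
Perimeter = 25.1469

Perimeter at t=0.249: 25.1469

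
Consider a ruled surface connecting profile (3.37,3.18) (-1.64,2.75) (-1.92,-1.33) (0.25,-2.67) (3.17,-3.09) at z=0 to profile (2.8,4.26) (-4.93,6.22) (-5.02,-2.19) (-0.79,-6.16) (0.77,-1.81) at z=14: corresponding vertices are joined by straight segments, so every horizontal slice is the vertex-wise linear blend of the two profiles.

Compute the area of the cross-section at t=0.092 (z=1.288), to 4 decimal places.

Area at t=0.092: 30.3835

Cross-section at t=0.092: each vertex is (1-t)·p0[i] + t·p1[i].
  v1: (1-0.092)·(3.37,3.18) + 0.092·(2.8,4.26) = (3.3176,3.2794)
  v2: (1-0.092)·(-1.64,2.75) + 0.092·(-4.93,6.22) = (-1.9427,3.0692)
  v3: (1-0.092)·(-1.92,-1.33) + 0.092·(-5.02,-2.19) = (-2.2052,-1.4091)
  v4: (1-0.092)·(0.25,-2.67) + 0.092·(-0.79,-6.16) = (0.1543,-2.9911)
  v5: (1-0.092)·(3.17,-3.09) + 0.092·(0.77,-1.81) = (2.9492,-2.9722)
Shoelace sum Σ(x_i·y_{i+1} − x_{i+1}·y_i):
  i=1: 3.3176·3.0692 − -1.9427·3.2794 = +16.5531 (running +16.5531)
  i=2: -1.9427·-1.4091 − -2.2052·3.0692 = +9.5058 (running +26.0589)
  i=3: -2.2052·-2.9911 − 0.1543·-1.4091 = +6.8134 (running +32.8723)
  i=4: 0.1543·-2.9722 − 2.9492·-2.9911 = +8.3626 (running +41.2349)
  i=5: 2.9492·3.2794 − 3.3176·-2.9722 = +19.5321 (running +60.7670)
Area = |Σ|/2 = |60.7670|/2 = 30.3835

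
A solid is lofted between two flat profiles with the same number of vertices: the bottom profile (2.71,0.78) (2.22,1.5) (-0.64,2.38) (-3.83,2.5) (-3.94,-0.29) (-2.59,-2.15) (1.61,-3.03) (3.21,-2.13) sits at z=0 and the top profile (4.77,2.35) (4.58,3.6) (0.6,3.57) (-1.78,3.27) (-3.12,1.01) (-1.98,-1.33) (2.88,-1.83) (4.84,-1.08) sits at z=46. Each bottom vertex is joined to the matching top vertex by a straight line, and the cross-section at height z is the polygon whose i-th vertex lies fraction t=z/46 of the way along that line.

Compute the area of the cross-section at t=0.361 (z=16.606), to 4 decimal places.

Cross-section at t=0.361: each vertex is (1-t)·p0[i] + t·p1[i].
  v1: (1-0.361)·(2.71,0.78) + 0.361·(4.77,2.35) = (3.4537,1.3468)
  v2: (1-0.361)·(2.22,1.5) + 0.361·(4.58,3.6) = (3.0720,2.2581)
  v3: (1-0.361)·(-0.64,2.38) + 0.361·(0.6,3.57) = (-0.1924,2.8096)
  v4: (1-0.361)·(-3.83,2.5) + 0.361·(-1.78,3.27) = (-3.0900,2.7780)
  v5: (1-0.361)·(-3.94,-0.29) + 0.361·(-3.12,1.01) = (-3.6440,0.1793)
  v6: (1-0.361)·(-2.59,-2.15) + 0.361·(-1.98,-1.33) = (-2.3698,-1.8540)
  v7: (1-0.361)·(1.61,-3.03) + 0.361·(2.88,-1.83) = (2.0685,-2.5968)
  v8: (1-0.361)·(3.21,-2.13) + 0.361·(4.84,-1.08) = (3.7984,-1.7510)
Shoelace sum Σ(x_i·y_{i+1} − x_{i+1}·y_i):
  i=1: 3.4537·2.2581 − 3.0720·1.3468 = +3.6615 (running +3.6615)
  i=2: 3.0720·2.8096 − -0.1924·2.2581 = +9.0653 (running +12.7268)
  i=3: -0.1924·2.7780 − -3.0900·2.8096 = +8.1471 (running +20.8739)
  i=4: -3.0900·0.1793 − -3.6440·2.7780 = +9.5688 (running +30.4428)
  i=5: -3.6440·-1.8540 − -2.3698·0.1793 = +7.1808 (running +37.6235)
  i=6: -2.3698·-2.5968 − 2.0685·-1.8540 = +9.9888 (running +47.6123)
  i=7: 2.0685·-1.7510 − 3.7984·-2.5968 = +6.2420 (running +53.8543)
  i=8: 3.7984·1.3468 − 3.4537·-1.7510 = +11.1628 (running +65.0171)
Area = |Σ|/2 = |65.0171|/2 = 32.5085

Area at t=0.361: 32.5085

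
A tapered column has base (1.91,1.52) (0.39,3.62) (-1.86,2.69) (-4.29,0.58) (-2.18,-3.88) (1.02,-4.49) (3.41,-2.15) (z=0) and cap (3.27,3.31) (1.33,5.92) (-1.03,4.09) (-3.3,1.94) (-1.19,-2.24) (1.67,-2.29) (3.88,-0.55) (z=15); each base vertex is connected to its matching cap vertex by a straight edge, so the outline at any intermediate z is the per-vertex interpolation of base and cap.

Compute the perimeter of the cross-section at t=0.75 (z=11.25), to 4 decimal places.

Cross-section at t=0.75: each vertex is (1-t)·p0[i] + t·p1[i].
  v1: (1-0.75)·(1.91,1.52) + 0.75·(3.27,3.31) = (2.9300,2.8625)
  v2: (1-0.75)·(0.39,3.62) + 0.75·(1.33,5.92) = (1.0950,5.3450)
  v3: (1-0.75)·(-1.86,2.69) + 0.75·(-1.03,4.09) = (-1.2375,3.7400)
  v4: (1-0.75)·(-4.29,0.58) + 0.75·(-3.3,1.94) = (-3.5475,1.6000)
  v5: (1-0.75)·(-2.18,-3.88) + 0.75·(-1.19,-2.24) = (-1.4375,-2.6500)
  v6: (1-0.75)·(1.02,-4.49) + 0.75·(1.67,-2.29) = (1.5075,-2.8400)
  v7: (1-0.75)·(3.41,-2.15) + 0.75·(3.88,-0.55) = (3.7625,-0.9500)
Perimeter = Σ |v_{i+1} − v_i|:
  edge 1→2: √(-1.8350² + 2.4825²) = 3.0871 (running 3.0871)
  edge 2→3: √(-2.3325² + -1.6050²) = 2.8314 (running 5.9184)
  edge 3→4: √(-2.3100² + -2.1400²) = 3.1489 (running 9.0674)
  edge 4→5: √(2.1100² + -4.2500²) = 4.7450 (running 13.8123)
  edge 5→6: √(2.9450² + -0.1900²) = 2.9511 (running 16.7634)
  edge 6→7: √(2.2550² + 1.8900²) = 2.9423 (running 19.7057)
  edge 7→1: √(-0.8325² + 3.8125²) = 3.9023 (running 23.6081)
Perimeter = 23.6081

Perimeter at t=0.75: 23.6081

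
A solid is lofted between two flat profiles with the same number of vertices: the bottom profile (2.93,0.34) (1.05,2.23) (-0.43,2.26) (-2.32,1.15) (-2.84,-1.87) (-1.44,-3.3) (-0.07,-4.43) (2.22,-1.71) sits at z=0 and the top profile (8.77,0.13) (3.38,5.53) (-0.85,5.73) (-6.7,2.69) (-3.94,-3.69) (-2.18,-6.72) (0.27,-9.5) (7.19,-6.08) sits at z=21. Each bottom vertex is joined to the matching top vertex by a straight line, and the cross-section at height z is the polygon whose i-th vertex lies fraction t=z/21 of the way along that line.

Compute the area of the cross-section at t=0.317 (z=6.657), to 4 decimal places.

Cross-section at t=0.317: each vertex is (1-t)·p0[i] + t·p1[i].
  v1: (1-0.317)·(2.93,0.34) + 0.317·(8.77,0.13) = (4.7813,0.2734)
  v2: (1-0.317)·(1.05,2.23) + 0.317·(3.38,5.53) = (1.7886,3.2761)
  v3: (1-0.317)·(-0.43,2.26) + 0.317·(-0.85,5.73) = (-0.5631,3.3600)
  v4: (1-0.317)·(-2.32,1.15) + 0.317·(-6.7,2.69) = (-3.7085,1.6382)
  v5: (1-0.317)·(-2.84,-1.87) + 0.317·(-3.94,-3.69) = (-3.1887,-2.4469)
  v6: (1-0.317)·(-1.44,-3.3) + 0.317·(-2.18,-6.72) = (-1.6746,-4.3841)
  v7: (1-0.317)·(-0.07,-4.43) + 0.317·(0.27,-9.5) = (0.0378,-6.0372)
  v8: (1-0.317)·(2.22,-1.71) + 0.317·(7.19,-6.08) = (3.7955,-3.0953)
Shoelace sum Σ(x_i·y_{i+1} − x_{i+1}·y_i):
  i=1: 4.7813·3.2761 − 1.7886·0.2734 = +15.1749 (running +15.1749)
  i=2: 1.7886·3.3600 − -0.5631·3.2761 = +7.8546 (running +23.0295)
  i=3: -0.5631·1.6382 − -3.7085·3.3600 = +11.5379 (running +34.5674)
  i=4: -3.7085·-2.4469 − -3.1887·1.6382 = +14.2980 (running +48.8654)
  i=5: -3.1887·-4.3841 − -1.6746·-2.4469 = +9.8821 (running +58.7475)
  i=6: -1.6746·-6.0372 − 0.0378·-4.3841 = +10.2754 (running +69.0229)
  i=7: 0.0378·-3.0953 − 3.7955·-6.0372 = +22.7972 (running +91.8201)
  i=8: 3.7955·0.2734 − 4.7813·-3.0953 = +15.8372 (running +107.6573)
Area = |Σ|/2 = |107.6573|/2 = 53.8287

Area at t=0.317: 53.8287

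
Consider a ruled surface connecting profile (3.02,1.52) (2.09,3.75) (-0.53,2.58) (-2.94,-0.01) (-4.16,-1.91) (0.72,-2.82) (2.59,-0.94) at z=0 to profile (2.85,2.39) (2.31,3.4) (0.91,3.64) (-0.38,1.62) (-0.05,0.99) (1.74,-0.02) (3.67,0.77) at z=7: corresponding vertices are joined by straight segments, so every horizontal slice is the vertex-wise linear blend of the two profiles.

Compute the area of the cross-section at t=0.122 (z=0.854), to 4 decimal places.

Area at t=0.122: 24.8436

Cross-section at t=0.122: each vertex is (1-t)·p0[i] + t·p1[i].
  v1: (1-0.122)·(3.02,1.52) + 0.122·(2.85,2.39) = (2.9993,1.6261)
  v2: (1-0.122)·(2.09,3.75) + 0.122·(2.31,3.4) = (2.1168,3.7073)
  v3: (1-0.122)·(-0.53,2.58) + 0.122·(0.91,3.64) = (-0.3543,2.7093)
  v4: (1-0.122)·(-2.94,-0.01) + 0.122·(-0.38,1.62) = (-2.6277,0.1889)
  v5: (1-0.122)·(-4.16,-1.91) + 0.122·(-0.05,0.99) = (-3.6586,-1.5562)
  v6: (1-0.122)·(0.72,-2.82) + 0.122·(1.74,-0.02) = (0.8444,-2.4784)
  v7: (1-0.122)·(2.59,-0.94) + 0.122·(3.67,0.77) = (2.7218,-0.7314)
Shoelace sum Σ(x_i·y_{i+1} − x_{i+1}·y_i):
  i=1: 2.9993·3.7073 − 2.1168·1.6261 = +7.6769 (running +7.6769)
  i=2: 2.1168·2.7093 − -0.3543·3.7073 = +7.0488 (running +14.7256)
  i=3: -0.3543·0.1889 − -2.6277·2.7093 = +7.0523 (running +21.7780)
  i=4: -2.6277·-1.5562 − -3.6586·0.1889 = +4.7802 (running +26.5581)
  i=5: -3.6586·-2.4784 − 0.8444·-1.5562 = +10.3815 (running +36.9397)
  i=6: 0.8444·-0.7314 − 2.7218·-2.4784 = +6.1280 (running +43.0677)
  i=7: 2.7218·1.6261 − 2.9993·-0.7314 = +6.6196 (running +49.6872)
Area = |Σ|/2 = |49.6872|/2 = 24.8436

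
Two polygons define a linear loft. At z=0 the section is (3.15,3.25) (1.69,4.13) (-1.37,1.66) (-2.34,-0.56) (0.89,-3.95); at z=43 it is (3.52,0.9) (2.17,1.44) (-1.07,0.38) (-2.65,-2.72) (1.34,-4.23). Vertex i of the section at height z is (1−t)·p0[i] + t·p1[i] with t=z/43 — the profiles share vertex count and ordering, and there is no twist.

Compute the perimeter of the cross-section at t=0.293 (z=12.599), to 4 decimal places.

Cross-section at t=0.293: each vertex is (1-t)·p0[i] + t·p1[i].
  v1: (1-0.293)·(3.15,3.25) + 0.293·(3.52,0.9) = (3.2584,2.5615)
  v2: (1-0.293)·(1.69,4.13) + 0.293·(2.17,1.44) = (1.8306,3.3418)
  v3: (1-0.293)·(-1.37,1.66) + 0.293·(-1.07,0.38) = (-1.2821,1.2850)
  v4: (1-0.293)·(-2.34,-0.56) + 0.293·(-2.65,-2.72) = (-2.4308,-1.1929)
  v5: (1-0.293)·(0.89,-3.95) + 0.293·(1.34,-4.23) = (1.0219,-4.0320)
Perimeter = Σ |v_{i+1} − v_i|:
  edge 1→2: √(-1.4278² + 0.7804²) = 1.6271 (running 1.6271)
  edge 2→3: √(-3.1127² + -2.0569²) = 3.7309 (running 5.3581)
  edge 3→4: √(-1.1487² + -2.4778²) = 2.7312 (running 8.0892)
  edge 4→5: √(3.4527² + -2.8392²) = 4.4701 (running 12.5593)
  edge 5→1: √(2.2366² + 6.5935²) = 6.9625 (running 19.5218)
Perimeter = 19.5218

Perimeter at t=0.293: 19.5218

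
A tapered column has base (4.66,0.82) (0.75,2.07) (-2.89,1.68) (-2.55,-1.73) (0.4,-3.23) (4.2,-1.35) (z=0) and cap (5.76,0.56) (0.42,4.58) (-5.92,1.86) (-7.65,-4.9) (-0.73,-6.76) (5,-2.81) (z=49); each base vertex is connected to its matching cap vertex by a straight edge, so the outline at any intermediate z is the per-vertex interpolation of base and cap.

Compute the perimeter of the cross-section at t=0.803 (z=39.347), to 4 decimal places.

Cross-section at t=0.803: each vertex is (1-t)·p0[i] + t·p1[i].
  v1: (1-0.803)·(4.66,0.82) + 0.803·(5.76,0.56) = (5.5433,0.6112)
  v2: (1-0.803)·(0.75,2.07) + 0.803·(0.42,4.58) = (0.4850,4.0855)
  v3: (1-0.803)·(-2.89,1.68) + 0.803·(-5.92,1.86) = (-5.3231,1.8245)
  v4: (1-0.803)·(-2.55,-1.73) + 0.803·(-7.65,-4.9) = (-6.6453,-4.2755)
  v5: (1-0.803)·(0.4,-3.23) + 0.803·(-0.73,-6.76) = (-0.5074,-6.0646)
  v6: (1-0.803)·(4.2,-1.35) + 0.803·(5,-2.81) = (4.8424,-2.5224)
Perimeter = Σ |v_{i+1} − v_i|:
  edge 1→2: √(-5.0583² + 3.4743²) = 6.1365 (running 6.1365)
  edge 2→3: √(-5.8081² + -2.2610²) = 6.2327 (running 12.3692)
  edge 3→4: √(-1.3222² + -6.1001²) = 6.2417 (running 18.6109)
  edge 4→5: √(6.1379² + -1.7891²) = 6.3933 (running 25.0042)
  edge 5→6: √(5.3498² + 3.5422²) = 6.4162 (running 31.4204)
  edge 6→1: √(0.7009² + 3.1336²) = 3.2110 (running 34.6315)
Perimeter = 34.6315

Perimeter at t=0.803: 34.6315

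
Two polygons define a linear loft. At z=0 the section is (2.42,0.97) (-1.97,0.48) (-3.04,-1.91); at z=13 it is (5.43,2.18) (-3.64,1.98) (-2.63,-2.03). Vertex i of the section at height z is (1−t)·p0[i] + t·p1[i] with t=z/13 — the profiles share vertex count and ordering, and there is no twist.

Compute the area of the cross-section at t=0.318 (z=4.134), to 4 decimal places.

Area at t=0.318: 8.4574

Cross-section at t=0.318: each vertex is (1-t)·p0[i] + t·p1[i].
  v1: (1-0.318)·(2.42,0.97) + 0.318·(5.43,2.18) = (3.3772,1.3548)
  v2: (1-0.318)·(-1.97,0.48) + 0.318·(-3.64,1.98) = (-2.5011,0.9570)
  v3: (1-0.318)·(-3.04,-1.91) + 0.318·(-2.63,-2.03) = (-2.9096,-1.9482)
Shoelace sum Σ(x_i·y_{i+1} − x_{i+1}·y_i):
  i=1: 3.3772·0.9570 − -2.5011·1.3548 = +6.6203 (running +6.6203)
  i=2: -2.5011·-1.9482 − -2.9096·0.9570 = +7.6570 (running +14.2773)
  i=3: -2.9096·1.3548 − 3.3772·-1.9482 = +2.6374 (running +16.9147)
Area = |Σ|/2 = |16.9147|/2 = 8.4574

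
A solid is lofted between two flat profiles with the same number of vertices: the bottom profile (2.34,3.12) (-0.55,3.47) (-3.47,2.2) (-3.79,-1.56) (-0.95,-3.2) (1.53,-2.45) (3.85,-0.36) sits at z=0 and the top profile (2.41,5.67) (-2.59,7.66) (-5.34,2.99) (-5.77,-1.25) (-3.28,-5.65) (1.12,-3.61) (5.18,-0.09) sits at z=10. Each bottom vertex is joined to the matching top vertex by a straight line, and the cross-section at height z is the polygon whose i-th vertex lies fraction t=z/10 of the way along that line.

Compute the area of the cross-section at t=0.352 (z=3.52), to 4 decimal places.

Area at t=0.352: 53.7332

Cross-section at t=0.352: each vertex is (1-t)·p0[i] + t·p1[i].
  v1: (1-0.352)·(2.34,3.12) + 0.352·(2.41,5.67) = (2.3646,4.0176)
  v2: (1-0.352)·(-0.55,3.47) + 0.352·(-2.59,7.66) = (-1.2681,4.9449)
  v3: (1-0.352)·(-3.47,2.2) + 0.352·(-5.34,2.99) = (-4.1282,2.4781)
  v4: (1-0.352)·(-3.79,-1.56) + 0.352·(-5.77,-1.25) = (-4.4870,-1.4509)
  v5: (1-0.352)·(-0.95,-3.2) + 0.352·(-3.28,-5.65) = (-1.7702,-4.0624)
  v6: (1-0.352)·(1.53,-2.45) + 0.352·(1.12,-3.61) = (1.3857,-2.8583)
  v7: (1-0.352)·(3.85,-0.36) + 0.352·(5.18,-0.09) = (4.3182,-0.2650)
Shoelace sum Σ(x_i·y_{i+1} − x_{i+1}·y_i):
  i=1: 2.3646·4.9449 − -1.2681·4.0176 = +16.7875 (running +16.7875)
  i=2: -1.2681·2.4781 − -4.1282·4.9449 = +17.2712 (running +34.0587)
  i=3: -4.1282·-1.4509 − -4.4870·2.4781 = +17.1086 (running +51.1674)
  i=4: -4.4870·-4.0624 − -1.7702·-1.4509 = +15.6595 (running +66.8269)
  i=5: -1.7702·-2.8583 − 1.3857·-4.0624 = +10.6889 (running +77.5158)
  i=6: 1.3857·-0.2650 − 4.3182·-2.8583 = +11.9755 (running +89.4913)
  i=7: 4.3182·4.0176 − 2.3646·-0.2650 = +17.9752 (running +107.4665)
Area = |Σ|/2 = |107.4665|/2 = 53.7332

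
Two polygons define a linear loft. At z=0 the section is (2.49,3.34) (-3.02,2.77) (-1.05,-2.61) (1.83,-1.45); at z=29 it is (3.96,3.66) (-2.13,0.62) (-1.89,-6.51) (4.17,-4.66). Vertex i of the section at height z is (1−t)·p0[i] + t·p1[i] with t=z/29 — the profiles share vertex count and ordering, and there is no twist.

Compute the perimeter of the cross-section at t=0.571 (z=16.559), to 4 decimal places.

Perimeter at t=0.571: 24.3760

Cross-section at t=0.571: each vertex is (1-t)·p0[i] + t·p1[i].
  v1: (1-0.571)·(2.49,3.34) + 0.571·(3.96,3.66) = (3.3294,3.5227)
  v2: (1-0.571)·(-3.02,2.77) + 0.571·(-2.13,0.62) = (-2.5118,1.5424)
  v3: (1-0.571)·(-1.05,-2.61) + 0.571·(-1.89,-6.51) = (-1.5296,-4.8369)
  v4: (1-0.571)·(1.83,-1.45) + 0.571·(4.17,-4.66) = (3.1661,-3.2829)
Perimeter = Σ |v_{i+1} − v_i|:
  edge 1→2: √(-5.8412² + -1.9804²) = 6.1678 (running 6.1678)
  edge 2→3: √(0.9822² + -6.3792²) = 6.4544 (running 12.6222)
  edge 3→4: √(4.6958² + 1.5540²) = 4.9462 (running 17.5684)
  edge 4→1: √(0.1632² + 6.8056²) = 6.8076 (running 24.3760)
Perimeter = 24.3760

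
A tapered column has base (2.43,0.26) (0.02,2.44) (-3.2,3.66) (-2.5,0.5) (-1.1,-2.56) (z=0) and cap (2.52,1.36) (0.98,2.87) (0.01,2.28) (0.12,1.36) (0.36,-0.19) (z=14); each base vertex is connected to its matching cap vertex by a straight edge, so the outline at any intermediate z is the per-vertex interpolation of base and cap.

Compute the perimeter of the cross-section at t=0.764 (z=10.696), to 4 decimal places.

Perimeter at t=0.764: 10.4649

Cross-section at t=0.764: each vertex is (1-t)·p0[i] + t·p1[i].
  v1: (1-0.764)·(2.43,0.26) + 0.764·(2.52,1.36) = (2.4988,1.1004)
  v2: (1-0.764)·(0.02,2.44) + 0.764·(0.98,2.87) = (0.7534,2.7685)
  v3: (1-0.764)·(-3.2,3.66) + 0.764·(0.01,2.28) = (-0.7476,2.6057)
  v4: (1-0.764)·(-2.5,0.5) + 0.764·(0.12,1.36) = (-0.4983,1.1570)
  v5: (1-0.764)·(-1.1,-2.56) + 0.764·(0.36,-0.19) = (0.0154,-0.7493)
Perimeter = Σ |v_{i+1} − v_i|:
  edge 1→2: √(-1.7453² + 1.6681²) = 2.4143 (running 2.4143)
  edge 2→3: √(-1.5010² + -0.1628²) = 1.5098 (running 3.9241)
  edge 3→4: √(0.2492² + -1.4486²) = 1.4699 (running 5.3940)
  edge 4→5: √(0.5138² + -1.9064²) = 1.9744 (running 7.3684)
  edge 5→1: √(2.4833² + 1.8497²) = 3.0965 (running 10.4649)
Perimeter = 10.4649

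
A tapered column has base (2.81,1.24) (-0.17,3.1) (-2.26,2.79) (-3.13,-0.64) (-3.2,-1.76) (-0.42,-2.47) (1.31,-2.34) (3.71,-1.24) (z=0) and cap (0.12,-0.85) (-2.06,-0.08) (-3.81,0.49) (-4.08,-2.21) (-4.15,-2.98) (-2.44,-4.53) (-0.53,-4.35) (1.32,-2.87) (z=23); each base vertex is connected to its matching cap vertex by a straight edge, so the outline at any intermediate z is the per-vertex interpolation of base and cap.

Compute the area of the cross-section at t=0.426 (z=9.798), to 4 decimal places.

Area at t=0.426: 23.4430

Cross-section at t=0.426: each vertex is (1-t)·p0[i] + t·p1[i].
  v1: (1-0.426)·(2.81,1.24) + 0.426·(0.12,-0.85) = (1.6641,0.3497)
  v2: (1-0.426)·(-0.17,3.1) + 0.426·(-2.06,-0.08) = (-0.9751,1.7453)
  v3: (1-0.426)·(-2.26,2.79) + 0.426·(-3.81,0.49) = (-2.9203,1.8102)
  v4: (1-0.426)·(-3.13,-0.64) + 0.426·(-4.08,-2.21) = (-3.5347,-1.3088)
  v5: (1-0.426)·(-3.2,-1.76) + 0.426·(-4.15,-2.98) = (-3.6047,-2.2797)
  v6: (1-0.426)·(-0.42,-2.47) + 0.426·(-2.44,-4.53) = (-1.2805,-3.3476)
  v7: (1-0.426)·(1.31,-2.34) + 0.426·(-0.53,-4.35) = (0.5262,-3.1963)
  v8: (1-0.426)·(3.71,-1.24) + 0.426·(1.32,-2.87) = (2.6919,-1.9344)
Shoelace sum Σ(x_i·y_{i+1} − x_{i+1}·y_i):
  i=1: 1.6641·1.7453 − -0.9751·0.3497 = +3.2453 (running +3.2453)
  i=2: -0.9751·1.8102 − -2.9203·1.7453 = +3.3317 (running +6.5769)
  i=3: -2.9203·-1.3088 − -3.5347·1.8102 = +10.2207 (running +16.7976)
  i=4: -3.5347·-2.2797 − -3.6047·-1.3088 = +3.3402 (running +20.1378)
  i=5: -3.6047·-3.3476 − -1.2805·-2.2797 = +9.1477 (running +29.2856)
  i=6: -1.2805·-3.1963 − 0.5262·-3.3476 = +5.8542 (running +35.1398)
  i=7: 0.5262·-1.9344 − 2.6919·-3.1963 = +7.5861 (running +42.7259)
  i=8: 2.6919·0.3497 − 1.6641·-1.9344 = +4.1602 (running +46.8860)
Area = |Σ|/2 = |46.8860|/2 = 23.4430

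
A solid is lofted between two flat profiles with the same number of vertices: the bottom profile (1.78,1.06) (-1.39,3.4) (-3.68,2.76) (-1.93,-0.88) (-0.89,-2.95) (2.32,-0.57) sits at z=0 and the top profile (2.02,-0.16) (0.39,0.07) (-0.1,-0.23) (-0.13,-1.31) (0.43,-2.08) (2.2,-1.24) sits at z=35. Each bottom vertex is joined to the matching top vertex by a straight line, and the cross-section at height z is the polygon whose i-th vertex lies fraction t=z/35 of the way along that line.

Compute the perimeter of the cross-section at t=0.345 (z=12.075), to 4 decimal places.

Perimeter at t=0.345: 14.4472

Cross-section at t=0.345: each vertex is (1-t)·p0[i] + t·p1[i].
  v1: (1-0.345)·(1.78,1.06) + 0.345·(2.02,-0.16) = (1.8628,0.6391)
  v2: (1-0.345)·(-1.39,3.4) + 0.345·(0.39,0.07) = (-0.7759,2.2511)
  v3: (1-0.345)·(-3.68,2.76) + 0.345·(-0.1,-0.23) = (-2.4449,1.7284)
  v4: (1-0.345)·(-1.93,-0.88) + 0.345·(-0.13,-1.31) = (-1.3090,-1.0284)
  v5: (1-0.345)·(-0.89,-2.95) + 0.345·(0.43,-2.08) = (-0.4346,-2.6499)
  v6: (1-0.345)·(2.32,-0.57) + 0.345·(2.2,-1.24) = (2.2786,-0.8011)
Perimeter = Σ |v_{i+1} − v_i|:
  edge 1→2: √(-2.6387² + 1.6120²) = 3.0922 (running 3.0922)
  edge 2→3: √(-1.6690² + -0.5227²) = 1.7489 (running 4.8411)
  edge 3→4: √(1.1359² + -2.7568²) = 2.9816 (running 7.8227)
  edge 4→5: √(0.8744² + -1.6215²) = 1.8422 (running 9.6650)
  edge 5→6: √(2.7132² + 1.8487²) = 3.2832 (running 12.9481)
  edge 6→1: √(-0.4158² + 1.4402²) = 1.4991 (running 14.4472)
Perimeter = 14.4472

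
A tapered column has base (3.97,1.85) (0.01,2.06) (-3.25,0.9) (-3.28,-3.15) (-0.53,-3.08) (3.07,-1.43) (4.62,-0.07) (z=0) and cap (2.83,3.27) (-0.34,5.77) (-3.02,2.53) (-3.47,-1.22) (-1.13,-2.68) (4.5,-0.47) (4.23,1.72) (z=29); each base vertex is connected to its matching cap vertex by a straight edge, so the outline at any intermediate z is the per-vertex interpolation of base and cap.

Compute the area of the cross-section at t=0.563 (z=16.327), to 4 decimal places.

Area at t=0.563: 37.6519

Cross-section at t=0.563: each vertex is (1-t)·p0[i] + t·p1[i].
  v1: (1-0.563)·(3.97,1.85) + 0.563·(2.83,3.27) = (3.3282,2.6495)
  v2: (1-0.563)·(0.01,2.06) + 0.563·(-0.34,5.77) = (-0.1870,4.1487)
  v3: (1-0.563)·(-3.25,0.9) + 0.563·(-3.02,2.53) = (-3.1205,1.8177)
  v4: (1-0.563)·(-3.28,-3.15) + 0.563·(-3.47,-1.22) = (-3.3870,-2.0634)
  v5: (1-0.563)·(-0.53,-3.08) + 0.563·(-1.13,-2.68) = (-0.8678,-2.8548)
  v6: (1-0.563)·(3.07,-1.43) + 0.563·(4.5,-0.47) = (3.8751,-0.8895)
  v7: (1-0.563)·(4.62,-0.07) + 0.563·(4.23,1.72) = (4.4004,0.9378)
Shoelace sum Σ(x_i·y_{i+1} − x_{i+1}·y_i):
  i=1: 3.3282·4.1487 − -0.1870·2.6495 = +14.3033 (running +14.3033)
  i=2: -0.1870·1.8177 − -3.1205·4.1487 = +12.6062 (running +26.9095)
  i=3: -3.1205·-2.0634 − -3.3870·1.8177 = +12.5954 (running +39.5048)
  i=4: -3.3870·-2.8548 − -0.8678·-2.0634 = +7.8785 (running +47.3833)
  i=5: -0.8678·-0.8895 − 3.8751·-2.8548 = +11.8345 (running +59.2178)
  i=6: 3.8751·0.9378 − 4.4004·-0.8895 = +7.5482 (running +66.7661)
  i=7: 4.4004·2.6495 − 3.3282·0.9378 = +8.5377 (running +75.3037)
Area = |Σ|/2 = |75.3037|/2 = 37.6519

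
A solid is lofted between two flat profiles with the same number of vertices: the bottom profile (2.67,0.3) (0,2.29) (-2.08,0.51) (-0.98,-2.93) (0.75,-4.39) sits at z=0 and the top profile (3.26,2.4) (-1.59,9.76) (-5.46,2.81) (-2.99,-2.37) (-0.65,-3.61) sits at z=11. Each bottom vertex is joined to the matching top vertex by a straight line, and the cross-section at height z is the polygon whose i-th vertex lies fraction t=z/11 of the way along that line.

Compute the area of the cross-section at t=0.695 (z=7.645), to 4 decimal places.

Area at t=0.695: 46.0497

Cross-section at t=0.695: each vertex is (1-t)·p0[i] + t·p1[i].
  v1: (1-0.695)·(2.67,0.3) + 0.695·(3.26,2.4) = (3.0800,1.7595)
  v2: (1-0.695)·(0,2.29) + 0.695·(-1.59,9.76) = (-1.1051,7.4816)
  v3: (1-0.695)·(-2.08,0.51) + 0.695·(-5.46,2.81) = (-4.4291,2.1085)
  v4: (1-0.695)·(-0.98,-2.93) + 0.695·(-2.99,-2.37) = (-2.3770,-2.5408)
  v5: (1-0.695)·(0.75,-4.39) + 0.695·(-0.65,-3.61) = (-0.2230,-3.8479)
Shoelace sum Σ(x_i·y_{i+1} − x_{i+1}·y_i):
  i=1: 3.0800·7.4816 − -1.1051·1.7595 = +24.9882 (running +24.9882)
  i=2: -1.1051·2.1085 − -4.4291·7.4816 = +30.8070 (running +55.7952)
  i=3: -4.4291·-2.5408 − -2.3770·2.1085 = +16.2653 (running +72.0604)
  i=4: -2.3770·-3.8479 − -0.2230·-2.5408 = +8.5797 (running +80.6401)
  i=5: -0.2230·1.7595 − 3.0800·-3.8479 = +11.4594 (running +92.0994)
Area = |Σ|/2 = |92.0994|/2 = 46.0497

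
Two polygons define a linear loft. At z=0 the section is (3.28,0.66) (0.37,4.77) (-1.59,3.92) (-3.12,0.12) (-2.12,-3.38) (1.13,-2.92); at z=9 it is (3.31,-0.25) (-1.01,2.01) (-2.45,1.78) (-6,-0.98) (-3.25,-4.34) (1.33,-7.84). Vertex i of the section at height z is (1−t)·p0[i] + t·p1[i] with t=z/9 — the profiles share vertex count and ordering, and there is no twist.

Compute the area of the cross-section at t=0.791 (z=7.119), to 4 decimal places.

Cross-section at t=0.791: each vertex is (1-t)·p0[i] + t·p1[i].
  v1: (1-0.791)·(3.28,0.66) + 0.791·(3.31,-0.25) = (3.3037,-0.0598)
  v2: (1-0.791)·(0.37,4.77) + 0.791·(-1.01,2.01) = (-0.7216,2.5868)
  v3: (1-0.791)·(-1.59,3.92) + 0.791·(-2.45,1.78) = (-2.2703,2.2273)
  v4: (1-0.791)·(-3.12,0.12) + 0.791·(-6,-0.98) = (-5.3981,-0.7501)
  v5: (1-0.791)·(-2.12,-3.38) + 0.791·(-3.25,-4.34) = (-3.0138,-4.1394)
  v6: (1-0.791)·(1.13,-2.92) + 0.791·(1.33,-7.84) = (1.2882,-6.8117)
Shoelace sum Σ(x_i·y_{i+1} − x_{i+1}·y_i):
  i=1: 3.3037·2.5868 − -0.7216·-0.0598 = +8.5031 (running +8.5031)
  i=2: -0.7216·2.2273 − -2.2703·2.5868 = +4.2657 (running +12.7687)
  i=3: -2.2703·-0.7501 − -5.3981·2.2273 = +13.7258 (running +26.4946)
  i=4: -5.3981·-4.1394 − -3.0138·-0.7501 = +20.0839 (running +46.5785)
  i=5: -3.0138·-6.8117 − 1.2882·-4.1394 = +25.8617 (running +72.4402)
  i=6: 1.2882·-0.0598 − 3.3037·-6.8117 = +22.4270 (running +94.8672)
Area = |Σ|/2 = |94.8672|/2 = 47.4336

Area at t=0.791: 47.4336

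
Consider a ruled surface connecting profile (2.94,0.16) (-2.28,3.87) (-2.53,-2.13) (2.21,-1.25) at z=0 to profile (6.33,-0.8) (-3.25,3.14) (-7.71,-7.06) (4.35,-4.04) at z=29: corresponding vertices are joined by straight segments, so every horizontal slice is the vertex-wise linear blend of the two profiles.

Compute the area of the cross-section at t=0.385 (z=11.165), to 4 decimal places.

Area at t=0.385: 36.7857

Cross-section at t=0.385: each vertex is (1-t)·p0[i] + t·p1[i].
  v1: (1-0.385)·(2.94,0.16) + 0.385·(6.33,-0.8) = (4.2452,-0.2096)
  v2: (1-0.385)·(-2.28,3.87) + 0.385·(-3.25,3.14) = (-2.6534,3.5890)
  v3: (1-0.385)·(-2.53,-2.13) + 0.385·(-7.71,-7.06) = (-4.5243,-4.0280)
  v4: (1-0.385)·(2.21,-1.25) + 0.385·(4.35,-4.04) = (3.0339,-2.3242)
Shoelace sum Σ(x_i·y_{i+1} − x_{i+1}·y_i):
  i=1: 4.2452·3.5890 − -2.6534·-0.2096 = +14.6795 (running +14.6795)
  i=2: -2.6534·-4.0280 − -4.5243·3.5890 = +26.9257 (running +41.6052)
  i=3: -4.5243·-2.3242 − 3.0339·-4.0280 = +22.7359 (running +64.3410)
  i=4: 3.0339·-0.2096 − 4.2452·-2.3242 = +9.2305 (running +73.5715)
Area = |Σ|/2 = |73.5715|/2 = 36.7857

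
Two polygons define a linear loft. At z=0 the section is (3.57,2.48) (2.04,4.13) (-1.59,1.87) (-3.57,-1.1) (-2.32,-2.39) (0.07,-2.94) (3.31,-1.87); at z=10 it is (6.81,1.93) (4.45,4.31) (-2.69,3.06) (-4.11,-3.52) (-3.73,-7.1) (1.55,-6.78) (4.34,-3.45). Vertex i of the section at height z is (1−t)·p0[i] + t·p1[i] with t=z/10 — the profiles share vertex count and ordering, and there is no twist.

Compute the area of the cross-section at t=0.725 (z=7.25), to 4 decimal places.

Area at t=0.725: 70.3925

Cross-section at t=0.725: each vertex is (1-t)·p0[i] + t·p1[i].
  v1: (1-0.725)·(3.57,2.48) + 0.725·(6.81,1.93) = (5.9190,2.0812)
  v2: (1-0.725)·(2.04,4.13) + 0.725·(4.45,4.31) = (3.7872,4.2605)
  v3: (1-0.725)·(-1.59,1.87) + 0.725·(-2.69,3.06) = (-2.3875,2.7328)
  v4: (1-0.725)·(-3.57,-1.1) + 0.725·(-4.11,-3.52) = (-3.9615,-2.8545)
  v5: (1-0.725)·(-2.32,-2.39) + 0.725·(-3.73,-7.1) = (-3.3422,-5.8048)
  v6: (1-0.725)·(0.07,-2.94) + 0.725·(1.55,-6.78) = (1.1430,-5.7240)
  v7: (1-0.725)·(3.31,-1.87) + 0.725·(4.34,-3.45) = (4.0568,-3.0155)
Shoelace sum Σ(x_i·y_{i+1} − x_{i+1}·y_i):
  i=1: 5.9190·4.2605 − 3.7872·2.0812 = +17.3357 (running +17.3357)
  i=2: 3.7872·2.7328 − -2.3875·4.2605 = +20.5216 (running +37.8572)
  i=3: -2.3875·-2.8545 − -3.9615·2.7328 = +17.6409 (running +55.4981)
  i=4: -3.9615·-5.8048 − -3.3422·-2.8545 = +13.4551 (running +68.9532)
  i=5: -3.3422·-5.7240 − 1.1430·-5.8048 = +25.7659 (running +94.7191)
  i=6: 1.1430·-3.0155 − 4.0568·-5.7240 = +19.7741 (running +114.4932)
  i=7: 4.0568·2.0812 − 5.9190·-3.0155 = +26.2919 (running +140.7851)
Area = |Σ|/2 = |140.7851|/2 = 70.3925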